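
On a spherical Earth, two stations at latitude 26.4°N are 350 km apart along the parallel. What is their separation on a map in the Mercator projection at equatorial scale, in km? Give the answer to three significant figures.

The Mercator projection is conformal; its linear scale factor is the same in every direction and equals sec φ = 1/cos φ.
Along the parallel, k = sec 26.4° = 1/0.8957 = 1.116.
Map distance = 350 × 1.116 ≈ 391 km.

391 km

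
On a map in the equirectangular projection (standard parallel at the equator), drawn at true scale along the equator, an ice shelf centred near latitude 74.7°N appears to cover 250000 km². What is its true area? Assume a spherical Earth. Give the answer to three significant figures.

Plate carrée maps x = Rλ, y = Rφ. The meridian scale is h = 1 and the parallel scale is k = 1/cos φ = sec φ.
Areal scale = h·k = 1 × sec φ; at 74.7°, h = 1.000, k = 3.790, so h·k = 3.790.
True area = apparent / (areal scale) = 250000 / 3.790 ≈ 66000 km².

66000 km²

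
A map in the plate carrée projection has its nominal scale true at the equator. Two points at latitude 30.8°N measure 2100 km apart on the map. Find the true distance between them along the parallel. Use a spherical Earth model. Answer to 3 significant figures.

Plate carrée maps x = Rλ, y = Rφ. The meridian scale is h = 1 and the parallel scale is k = 1/cos φ = sec φ.
Along the parallel at 30.8°, map distances are exaggerated by k = sec 30.8° = 1.164.
True distance = 2100 / 1.164 = 2100 × cos 30.8° ≈ 1800 km.

1800 km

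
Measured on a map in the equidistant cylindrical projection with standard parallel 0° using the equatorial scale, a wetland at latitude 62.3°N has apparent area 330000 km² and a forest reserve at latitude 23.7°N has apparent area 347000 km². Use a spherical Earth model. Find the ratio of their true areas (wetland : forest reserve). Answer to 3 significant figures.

On the plate carrée, areal scale = h·k = 1 × sec φ, so true area = apparent × cos φ.
True area of wetland: 330000 × cos(62.3°) = 330000 × 0.4648 = 153400 km².
True area of forest reserve: 347000 × cos(23.7°) = 347000 × 0.9157 = 317700 km².
Ratio = 153400 / 317700 ≈ 0.483.

0.483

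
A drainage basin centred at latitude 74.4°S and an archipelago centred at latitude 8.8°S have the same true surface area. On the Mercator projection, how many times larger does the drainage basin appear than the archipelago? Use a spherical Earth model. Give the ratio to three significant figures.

On Mercator, area is exaggerated by sec²φ = 1/cos²φ.
At 74.4°: sec²(74.4°) = 1/0.2689² = 13.83.
At 8.8°: sec²(8.8°) = 1/0.9882² = 1.024.
Ratio = 13.83/1.024 = cos²(8.8°)/cos²(74.4°) ≈ 13.5.

13.5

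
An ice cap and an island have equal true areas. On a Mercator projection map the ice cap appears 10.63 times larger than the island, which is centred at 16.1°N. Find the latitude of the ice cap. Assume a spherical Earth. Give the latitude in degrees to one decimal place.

72.9°

For equal true areas on Mercator, apparent areas scale as sec²φ, so the ratio is cos²φ₂ / cos²φ₁.
cos²φ₂ / cos²φ₁ = 10.63  ⇒  cos φ₁ = cos 16.1° / √10.63 = 0.9608/3.260 = 0.2947.
φ₁ = arccos(0.2947) ≈ 72.9°.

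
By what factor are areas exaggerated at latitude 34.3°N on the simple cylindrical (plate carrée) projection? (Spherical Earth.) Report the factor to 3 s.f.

1.21

In the plate carrée (x = Rλ, y = Rφ), meridians are true-scale (h = 1) and parallels are stretched by k = sec φ.
Areal scale = h·k = 1 × sec φ; at 34.3°, h = 1.000, k = 1.211, so h·k = 1.211.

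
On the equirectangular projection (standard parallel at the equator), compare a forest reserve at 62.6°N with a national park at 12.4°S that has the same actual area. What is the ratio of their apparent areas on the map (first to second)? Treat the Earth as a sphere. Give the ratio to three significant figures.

Plate carrée maps x = Rλ, y = Rφ. The meridian scale is h = 1 and the parallel scale is k = 1/cos φ = sec φ.
Areal scale at 62.6°: h·k = 1.000 × 2.173 = 2.173.
Areal scale at 12.4°: h·k = 1.000 × 1.024 = 1.024.
Ratio = 2.173/1.024 ≈ 2.12.

2.12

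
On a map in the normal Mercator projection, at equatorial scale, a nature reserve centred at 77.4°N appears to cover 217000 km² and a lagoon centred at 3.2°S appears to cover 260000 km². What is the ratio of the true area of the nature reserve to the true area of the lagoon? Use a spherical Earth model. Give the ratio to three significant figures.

On Mercator the areal scale is sec²φ, so true area = apparent × cos²φ.
True area of nature reserve: 217000 × cos²(77.4°) = 217000 × 0.04759 = 10330 km².
True area of lagoon: 260000 × cos²(3.2°) = 260000 × 0.9969 = 259200 km².
Ratio = 10330 / 259200 ≈ 0.0398.

0.0398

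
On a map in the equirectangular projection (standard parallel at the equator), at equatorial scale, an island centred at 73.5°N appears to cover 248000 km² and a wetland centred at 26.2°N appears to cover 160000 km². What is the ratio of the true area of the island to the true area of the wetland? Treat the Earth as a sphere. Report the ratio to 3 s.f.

On the plate carrée, areal scale = h·k = 1 × sec φ, so true area = apparent × cos φ.
True area of island: 248000 × cos(73.5°) = 248000 × 0.2840 = 70440 km².
True area of wetland: 160000 × cos(26.2°) = 160000 × 0.8973 = 143600 km².
Ratio = 70440 / 143600 ≈ 0.491.

0.491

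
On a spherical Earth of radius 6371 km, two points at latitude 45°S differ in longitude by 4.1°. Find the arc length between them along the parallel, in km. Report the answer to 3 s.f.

Arc length along a parallel = R cos φ · Δλ (with Δλ in radians).
= 6371 × cos 45° × (4.1° × π/180) = 6371 × 0.7071 × 0.07156 ≈ 322 km.

322 km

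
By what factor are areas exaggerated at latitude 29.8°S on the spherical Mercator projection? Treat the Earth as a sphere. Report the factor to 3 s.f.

1.33

For Mercator, h = k = sec φ (a conformal cylindrical projection has a single point scale, 1/cos φ).
Areal scale = k² = sec²φ = 1/cos²(29.8°) = 1/0.8678² = 1.328.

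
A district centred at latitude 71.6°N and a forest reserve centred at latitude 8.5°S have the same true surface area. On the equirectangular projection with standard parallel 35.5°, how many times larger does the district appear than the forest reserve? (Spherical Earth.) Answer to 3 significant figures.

The equidistant cylindrical projection with φ₀ = 35.5° has h = 1 (meridians true) and k = cos φ₀ / cos φ along parallels.
Areal scale at 71.6°: h·k = 1.000 × 2.579 = 2.579.
Areal scale at 8.5°: h·k = 1.000 × 0.8232 = 0.8232.
Ratio = 2.579/0.8232 ≈ 3.13.

3.13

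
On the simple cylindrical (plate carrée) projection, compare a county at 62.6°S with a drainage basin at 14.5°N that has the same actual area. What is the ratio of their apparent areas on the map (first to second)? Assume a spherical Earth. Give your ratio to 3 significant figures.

For the equirectangular projection with φ₀ = 0 (plate carrée), h = 1 along meridians and k = sec φ along parallels.
Areal scale at 62.6°: h·k = 1.000 × 2.173 = 2.173.
Areal scale at 14.5°: h·k = 1.000 × 1.033 = 1.033.
Ratio = 2.173/1.033 ≈ 2.10.

2.10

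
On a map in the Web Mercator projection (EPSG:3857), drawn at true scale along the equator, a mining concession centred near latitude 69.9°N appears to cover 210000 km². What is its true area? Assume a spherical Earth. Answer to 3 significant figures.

24800 km²

For Mercator, h = k = sec φ (a conformal cylindrical projection has a single point scale, 1/cos φ).
Areal scale = k² = sec²φ = 1/cos²(69.9°) = 1/0.3437² = 8.467.
True area = apparent / (areal scale) = 210000 / 8.467 ≈ 24800 km².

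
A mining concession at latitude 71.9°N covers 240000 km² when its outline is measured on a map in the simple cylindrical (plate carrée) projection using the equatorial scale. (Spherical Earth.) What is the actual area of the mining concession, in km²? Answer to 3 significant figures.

74600 km²

Plate carrée maps x = Rλ, y = Rφ. The meridian scale is h = 1 and the parallel scale is k = 1/cos φ = sec φ.
Areal scale = h·k = 1 × sec φ; at 71.9°, h = 1.000, k = 3.219, so h·k = 3.219.
True area = apparent / (areal scale) = 240000 / 3.219 ≈ 74600 km².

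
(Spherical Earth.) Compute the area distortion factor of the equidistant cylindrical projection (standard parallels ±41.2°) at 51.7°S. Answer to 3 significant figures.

1.21

In the equirectangular projection with standard parallel φ₀ = 41.2° (x = Rλ cos φ₀, y = Rφ), meridians are true-scale (h = 1) and the parallel scale is k = cos φ₀ / cos φ.
Areal scale = h·k = 1 × cos φ₀ / cos φ; at 51.7°, h = 1.000, k = 1.214, so h·k = 1.214.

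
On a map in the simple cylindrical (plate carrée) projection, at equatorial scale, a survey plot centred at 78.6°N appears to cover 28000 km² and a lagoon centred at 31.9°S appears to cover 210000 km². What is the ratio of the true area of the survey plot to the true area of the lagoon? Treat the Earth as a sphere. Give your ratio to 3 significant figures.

0.0310

Plate carrée has h = 1 and k = sec φ, giving areal scale sec φ; true area = (apparent area) · cos φ.
True area of survey plot: 28000 × cos(78.6°) = 28000 × 0.1977 = 5534 km².
True area of lagoon: 210000 × cos(31.9°) = 210000 × 0.8490 = 178300 km².
Ratio = 5534 / 178300 ≈ 0.0310.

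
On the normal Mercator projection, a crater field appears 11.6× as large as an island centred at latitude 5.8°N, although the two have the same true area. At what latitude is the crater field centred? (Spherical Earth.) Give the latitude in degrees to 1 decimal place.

For equal true areas on Mercator, apparent areas scale as sec²φ, so the ratio is cos²φ₂ / cos²φ₁.
cos²φ₂ / cos²φ₁ = 11.6  ⇒  cos φ₁ = cos 5.8° / √11.6 = 0.9949/3.406 = 0.2921.
φ₁ = arccos(0.2921) ≈ 73.0°.

73.0°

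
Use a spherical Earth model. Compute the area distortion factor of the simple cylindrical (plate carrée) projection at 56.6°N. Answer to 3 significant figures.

Plate carrée maps x = Rλ, y = Rφ. The meridian scale is h = 1 and the parallel scale is k = 1/cos φ = sec φ.
Areal scale = h·k = 1 × sec φ; at 56.6°, h = 1.000, k = 1.817, so h·k = 1.817.

1.82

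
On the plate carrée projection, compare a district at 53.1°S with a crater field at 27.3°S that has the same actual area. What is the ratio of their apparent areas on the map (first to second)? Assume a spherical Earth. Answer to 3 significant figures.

1.48

In the plate carrée (x = Rλ, y = Rφ), meridians are true-scale (h = 1) and parallels are stretched by k = sec φ.
Areal scale at 53.1°: h·k = 1.000 × 1.666 = 1.666.
Areal scale at 27.3°: h·k = 1.000 × 1.125 = 1.125.
Ratio = 1.666/1.125 ≈ 1.48.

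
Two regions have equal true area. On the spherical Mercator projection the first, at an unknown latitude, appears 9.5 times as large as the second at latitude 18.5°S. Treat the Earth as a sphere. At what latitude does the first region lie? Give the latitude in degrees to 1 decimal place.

On Mercator, (apparent₁)/(apparent₂) = sec²φ₁ / sec²φ₂ when true areas are equal.
cos²φ₂ / cos²φ₁ = 9.5  ⇒  cos φ₁ = cos 18.5° / √9.5 = 0.9483/3.082 = 0.3077.
φ₁ = arccos(0.3077) ≈ 72.1°.

72.1°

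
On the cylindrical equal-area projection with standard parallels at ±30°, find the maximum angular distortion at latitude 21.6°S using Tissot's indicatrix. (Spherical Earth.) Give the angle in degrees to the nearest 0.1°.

8.1°

For cylindrical equal-area with standard parallel φ₀, h = cos φ / cos φ₀ and k = cos φ₀ / cos φ, so h·k = 1.
At 21.6°: h = 1.074, k = 0.9314; principal scales a = 1.074, b = 0.9314.
sin(ω/2) = (a − b)/(a + b) = 0.1422/2.005 = 0.07091, so ω = 2 arcsin(0.07091) ≈ 8.1°.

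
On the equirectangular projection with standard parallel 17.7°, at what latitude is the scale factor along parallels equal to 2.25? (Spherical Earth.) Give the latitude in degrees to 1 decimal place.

The equidistant cylindrical projection with φ₀ = 17.7° has h = 1 (meridians true) and k = cos φ₀ / cos φ along parallels.
k = cos φ₀ / cos φ = 2.25  ⇒  cos φ = cos 17.7° / 2.25 = 0.4234.
φ = arccos(0.4234) ≈ 65.0°.

65.0°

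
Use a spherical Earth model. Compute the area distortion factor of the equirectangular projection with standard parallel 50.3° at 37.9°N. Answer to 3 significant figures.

The equidistant cylindrical projection with φ₀ = 50.3° has h = 1 (meridians true) and k = cos φ₀ / cos φ along parallels.
Areal scale = h·k = 1 × cos φ₀ / cos φ; at 37.9°, h = 1.000, k = 0.8095, so h·k = 0.8095.

0.810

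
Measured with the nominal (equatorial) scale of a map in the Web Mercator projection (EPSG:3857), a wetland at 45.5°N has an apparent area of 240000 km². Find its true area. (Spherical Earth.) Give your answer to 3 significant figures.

For Mercator, h = k = sec φ (a conformal cylindrical projection has a single point scale, 1/cos φ).
Areal scale = k² = sec²φ = 1/cos²(45.5°) = 1/0.7009² = 2.036.
True area = apparent / (areal scale) = 240000 / 2.036 ≈ 118000 km².

118000 km²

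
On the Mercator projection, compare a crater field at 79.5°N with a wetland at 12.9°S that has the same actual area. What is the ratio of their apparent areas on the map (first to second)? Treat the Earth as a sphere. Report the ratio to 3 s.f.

28.6

Mercator areal scale is sec²φ.
At 79.5°: sec²(79.5°) = 1/0.1822² = 30.11.
At 12.9°: sec²(12.9°) = 1/0.9748² = 1.052.
Ratio = 30.11/1.052 = cos²(12.9°)/cos²(79.5°) ≈ 28.6.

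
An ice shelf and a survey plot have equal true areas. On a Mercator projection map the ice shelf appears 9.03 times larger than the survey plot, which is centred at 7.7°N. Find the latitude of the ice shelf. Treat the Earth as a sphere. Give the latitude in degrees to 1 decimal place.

Mercator areal scale is sec²φ, so apparent-area ratio = sec²φ₁ / sec²φ₂ = cos²φ₂ / cos²φ₁.
cos²φ₂ / cos²φ₁ = 9.03  ⇒  cos φ₁ = cos 7.7° / √9.03 = 0.9910/3.005 = 0.3298.
φ₁ = arccos(0.3298) ≈ 70.7°.

70.7°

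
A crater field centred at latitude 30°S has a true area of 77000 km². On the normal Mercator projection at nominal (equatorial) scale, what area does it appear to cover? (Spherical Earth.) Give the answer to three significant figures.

103000 km²

For Mercator, h = k = sec φ (a conformal cylindrical projection has a single point scale, 1/cos φ).
Areal scale = k² = sec²φ = 1/cos²(30°) = 1/0.8660² = 1.333.
Apparent area = 77000 × 1.333 ≈ 103000 km².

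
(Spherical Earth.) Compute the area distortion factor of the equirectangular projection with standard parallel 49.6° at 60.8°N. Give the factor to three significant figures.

1.33

In the equirectangular projection with standard parallel φ₀ = 49.6° (x = Rλ cos φ₀, y = Rφ), meridians are true-scale (h = 1) and the parallel scale is k = cos φ₀ / cos φ.
Areal scale = h·k = 1 × cos φ₀ / cos φ; at 60.8°, h = 1.000, k = 1.328, so h·k = 1.328.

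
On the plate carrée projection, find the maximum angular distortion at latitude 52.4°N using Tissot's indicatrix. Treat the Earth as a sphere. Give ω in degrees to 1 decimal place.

28.0°

Plate carrée maps x = Rλ, y = Rφ. The meridian scale is h = 1 and the parallel scale is k = 1/cos φ = sec φ.
At 52.4°: h = 1.000, k = 1.639; principal scales a = 1.639, b = 1.000.
sin(ω/2) = (a − b)/(a + b) = 0.6390/2.639 = 0.2421, so ω = 2 arcsin(0.2421) ≈ 28.0°.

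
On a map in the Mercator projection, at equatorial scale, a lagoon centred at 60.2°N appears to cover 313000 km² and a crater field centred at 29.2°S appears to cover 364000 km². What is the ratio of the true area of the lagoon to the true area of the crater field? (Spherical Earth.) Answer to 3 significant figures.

Since Mercator area scale is 1/cos²φ, the true area equals the apparent area multiplied by cos²φ.
True area of lagoon: 313000 × cos²(60.2°) = 313000 × 0.2470 = 77310 km².
True area of crater field: 364000 × cos²(29.2°) = 364000 × 0.7620 = 277400 km².
Ratio = 77310 / 277400 ≈ 0.279.

0.279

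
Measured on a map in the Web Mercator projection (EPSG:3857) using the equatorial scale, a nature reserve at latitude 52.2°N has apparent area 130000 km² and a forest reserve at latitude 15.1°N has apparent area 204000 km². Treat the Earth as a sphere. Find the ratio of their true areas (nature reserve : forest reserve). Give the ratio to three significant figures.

0.257

Mercator's areal exaggeration is sec²φ; hence true area = (apparent area) · cos²φ.
True area of nature reserve: 130000 × cos²(52.2°) = 130000 × 0.3757 = 48840 km².
True area of forest reserve: 204000 × cos²(15.1°) = 204000 × 0.9321 = 190200 km².
Ratio = 48840 / 190200 ≈ 0.257.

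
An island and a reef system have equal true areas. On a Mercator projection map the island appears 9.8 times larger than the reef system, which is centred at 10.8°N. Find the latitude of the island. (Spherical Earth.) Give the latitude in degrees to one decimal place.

71.7°

Mercator areal scale is sec²φ, so apparent-area ratio = sec²φ₁ / sec²φ₂ = cos²φ₂ / cos²φ₁.
cos²φ₂ / cos²φ₁ = 9.8  ⇒  cos φ₁ = cos 10.8° / √9.8 = 0.9823/3.130 = 0.3138.
φ₁ = arccos(0.3138) ≈ 71.7°.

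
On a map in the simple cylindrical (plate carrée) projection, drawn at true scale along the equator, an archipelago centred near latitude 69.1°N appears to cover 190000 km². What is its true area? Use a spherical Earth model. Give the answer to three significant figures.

For the equirectangular projection with φ₀ = 0 (plate carrée), h = 1 along meridians and k = sec φ along parallels.
Areal scale = h·k = 1 × sec φ; at 69.1°, h = 1.000, k = 2.803, so h·k = 2.803.
True area = apparent / (areal scale) = 190000 / 2.803 ≈ 67800 km².

67800 km²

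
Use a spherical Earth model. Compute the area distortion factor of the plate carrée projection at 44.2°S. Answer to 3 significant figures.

Plate carrée maps x = Rλ, y = Rφ. The meridian scale is h = 1 and the parallel scale is k = 1/cos φ = sec φ.
Areal scale = h·k = 1 × sec φ; at 44.2°, h = 1.000, k = 1.395, so h·k = 1.395.

1.39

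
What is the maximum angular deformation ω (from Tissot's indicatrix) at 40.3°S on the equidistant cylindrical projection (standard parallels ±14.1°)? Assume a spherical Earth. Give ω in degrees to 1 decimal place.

13.7°

In the equirectangular projection with standard parallel φ₀ = 14.1° (x = Rλ cos φ₀, y = Rφ), meridians are true-scale (h = 1) and the parallel scale is k = cos φ₀ / cos φ.
At 40.3°: h = 1.000, k = 1.272; principal scales a = 1.272, b = 1.000.
sin(ω/2) = (a − b)/(a + b) = 0.2717/2.272 = 0.1196, so ω = 2 arcsin(0.1196) ≈ 13.7°.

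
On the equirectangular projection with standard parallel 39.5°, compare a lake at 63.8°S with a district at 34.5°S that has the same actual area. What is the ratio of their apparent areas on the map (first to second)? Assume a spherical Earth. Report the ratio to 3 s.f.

The equidistant cylindrical projection with φ₀ = 39.5° has h = 1 (meridians true) and k = cos φ₀ / cos φ along parallels.
Areal scale at 63.8°: h·k = 1.000 × 1.748 = 1.748.
Areal scale at 34.5°: h·k = 1.000 × 0.9363 = 0.9363.
Ratio = 1.748/0.9363 ≈ 1.87.

1.87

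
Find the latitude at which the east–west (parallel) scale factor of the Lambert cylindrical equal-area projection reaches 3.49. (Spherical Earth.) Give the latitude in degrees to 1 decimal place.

73.3°

The Lambert cylindrical equal-area projection is the cylindrical equal-area projection with its standard parallel at the equator (φ₀ = 0). For cylindrical equal-area with standard parallel φ₀, h = cos φ / cos φ₀ and k = cos φ₀ / cos φ, so h·k = 1.
k = cos φ₀ / cos φ = 3.49  ⇒  cos φ = cos 0° / 3.49 = 0.2865.
φ = arccos(0.2865) ≈ 73.3°.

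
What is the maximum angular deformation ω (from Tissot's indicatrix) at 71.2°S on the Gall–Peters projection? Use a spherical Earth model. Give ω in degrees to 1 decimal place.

82.0°

The Gall–Peters projection is cylindrical equal-area with φ₀ = 45°. For cylindrical equal-area with standard parallel φ₀, h = cos φ / cos φ₀ and k = cos φ₀ / cos φ, so h·k = 1.
At 71.2°: h = 0.4558, k = 2.194; principal scales a = 2.194, b = 0.4558.
sin(ω/2) = (a − b)/(a + b) = 1.738/2.650 = 0.6560, so ω = 2 arcsin(0.6560) ≈ 82.0°.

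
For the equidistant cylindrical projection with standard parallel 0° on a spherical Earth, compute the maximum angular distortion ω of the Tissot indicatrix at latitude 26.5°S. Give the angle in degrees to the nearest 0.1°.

6.4°

Plate carrée maps x = Rλ, y = Rφ. The meridian scale is h = 1 and the parallel scale is k = 1/cos φ = sec φ.
At 26.5°: h = 1.000, k = 1.117; principal scales a = 1.117, b = 1.000.
sin(ω/2) = (a − b)/(a + b) = 0.1174/2.117 = 0.05545, so ω = 2 arcsin(0.05545) ≈ 6.4°.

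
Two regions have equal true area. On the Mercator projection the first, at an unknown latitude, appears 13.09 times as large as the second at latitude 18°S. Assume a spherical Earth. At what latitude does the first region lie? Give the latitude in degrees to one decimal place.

74.8°

For equal true areas on Mercator, apparent areas scale as sec²φ, so the ratio is cos²φ₂ / cos²φ₁.
cos²φ₂ / cos²φ₁ = 13.09  ⇒  cos φ₁ = cos 18° / √13.09 = 0.9511/3.618 = 0.2629.
φ₁ = arccos(0.2629) ≈ 74.8°.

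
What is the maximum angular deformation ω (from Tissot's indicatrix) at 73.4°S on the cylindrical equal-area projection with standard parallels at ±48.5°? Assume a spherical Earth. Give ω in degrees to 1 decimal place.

86.7°

For cylindrical equal-area with standard parallel φ₀, h = cos φ / cos φ₀ and k = cos φ₀ / cos φ, so h·k = 1.
At 73.4°: h = 0.4311, k = 2.319; principal scales a = 2.319, b = 0.4311.
sin(ω/2) = (a − b)/(a + b) = 1.888/2.751 = 0.6865, so ω = 2 arcsin(0.6865) ≈ 86.7°.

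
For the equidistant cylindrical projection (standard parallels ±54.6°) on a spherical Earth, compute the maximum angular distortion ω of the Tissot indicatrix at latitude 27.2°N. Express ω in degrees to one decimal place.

In the equirectangular projection with standard parallel φ₀ = 54.6° (x = Rλ cos φ₀, y = Rφ), meridians are true-scale (h = 1) and the parallel scale is k = cos φ₀ / cos φ.
At 27.2°: h = 1.000, k = 0.6513; principal scales a = 1.000, b = 0.6513.
sin(ω/2) = (a − b)/(a + b) = 0.3487/1.651 = 0.2112, so ω = 2 arcsin(0.2112) ≈ 24.4°.

24.4°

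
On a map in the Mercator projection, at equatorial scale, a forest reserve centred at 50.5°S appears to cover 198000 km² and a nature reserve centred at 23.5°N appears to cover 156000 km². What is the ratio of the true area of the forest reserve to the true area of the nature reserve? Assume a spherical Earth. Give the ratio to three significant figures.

Since Mercator area scale is 1/cos²φ, the true area equals the apparent area multiplied by cos²φ.
True area of forest reserve: 198000 × cos²(50.5°) = 198000 × 0.4046 = 80110 km².
True area of nature reserve: 156000 × cos²(23.5°) = 156000 × 0.8410 = 131200 km².
Ratio = 80110 / 131200 ≈ 0.611.

0.611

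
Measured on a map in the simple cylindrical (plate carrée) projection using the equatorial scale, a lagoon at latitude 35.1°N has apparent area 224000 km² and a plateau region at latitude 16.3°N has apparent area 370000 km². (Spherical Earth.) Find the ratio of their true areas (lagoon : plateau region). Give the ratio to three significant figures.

On the plate carrée, areal scale = h·k = 1 × sec φ, so true area = apparent × cos φ.
True area of lagoon: 224000 × cos(35.1°) = 224000 × 0.8181 = 183300 km².
True area of plateau region: 370000 × cos(16.3°) = 370000 × 0.9598 = 355100 km².
Ratio = 183300 / 355100 ≈ 0.516.

0.516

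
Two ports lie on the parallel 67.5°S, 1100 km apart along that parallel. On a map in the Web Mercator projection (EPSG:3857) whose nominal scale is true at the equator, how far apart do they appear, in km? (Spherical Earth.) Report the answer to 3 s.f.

Mercator is conformal, so the point scale is isotropic: h = k = sec φ = 1/cos φ.
Along the parallel, k = sec 67.5° = 1/0.3827 = 2.613.
Map distance = 1100 × 2.613 ≈ 2870 km.

2870 km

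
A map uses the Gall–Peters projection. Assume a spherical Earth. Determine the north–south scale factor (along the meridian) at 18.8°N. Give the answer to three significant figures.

1.34

Gall–Peters is a cylindrical equal-area projection with standard parallels at ±45°. Cylindrical equal-area (φ₀ = 45°): h = cos φ / cos 45° along meridians, k = cos 45° / cos φ along parallels; h·k = 1.
h = cos 18.8° / cos 45° = 0.9466/0.7071 = 1.339.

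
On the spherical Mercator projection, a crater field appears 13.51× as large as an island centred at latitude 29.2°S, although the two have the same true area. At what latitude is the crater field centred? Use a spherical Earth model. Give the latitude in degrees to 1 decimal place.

76.3°

For equal true areas on Mercator, apparent areas scale as sec²φ, so the ratio is cos²φ₂ / cos²φ₁.
cos²φ₂ / cos²φ₁ = 13.51  ⇒  cos φ₁ = cos 29.2° / √13.51 = 0.8729/3.676 = 0.2375.
φ₁ = arccos(0.2375) ≈ 76.3°.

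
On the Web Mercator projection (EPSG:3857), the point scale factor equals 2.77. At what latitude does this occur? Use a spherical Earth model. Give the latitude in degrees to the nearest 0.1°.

Mercator scale is k = sec φ = 1/cos φ.
1/cos φ = 2.77  ⇒  cos φ = 0.3610  ⇒  φ = arccos(0.3610) ≈ 68.8°.

68.8°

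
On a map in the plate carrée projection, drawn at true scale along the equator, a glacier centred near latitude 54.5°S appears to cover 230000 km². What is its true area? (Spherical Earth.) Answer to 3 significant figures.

Plate carrée maps x = Rλ, y = Rφ. The meridian scale is h = 1 and the parallel scale is k = 1/cos φ = sec φ.
Areal scale = h·k = 1 × sec φ; at 54.5°, h = 1.000, k = 1.722, so h·k = 1.722.
True area = apparent / (areal scale) = 230000 / 1.722 ≈ 134000 km².

134000 km²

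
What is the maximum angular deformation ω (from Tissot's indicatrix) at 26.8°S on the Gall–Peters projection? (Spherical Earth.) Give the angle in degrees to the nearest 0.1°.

The Gall–Peters projection is cylindrical equal-area with φ₀ = 45°. A cylindrical equal-area projection with standard parallel φ₀ has meridian scale h = cos φ / cos φ₀ and parallel scale k = cos φ₀ / cos φ (so areas are preserved, h·k = 1).
At 26.8°: h = 1.262, k = 0.7922; principal scales a = 1.262, b = 0.7922.
sin(ω/2) = (a − b)/(a + b) = 0.4701/2.055 = 0.2288, so ω = 2 arcsin(0.2288) ≈ 26.5°.

26.5°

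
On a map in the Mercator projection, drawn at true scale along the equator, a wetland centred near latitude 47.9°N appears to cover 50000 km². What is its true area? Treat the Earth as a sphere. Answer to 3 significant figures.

22500 km²

The Mercator projection is conformal; its linear scale factor is the same in every direction and equals sec φ = 1/cos φ.
Areal scale = k² = sec²φ = 1/cos²(47.9°) = 1/0.6704² = 2.225.
True area = apparent / (areal scale) = 50000 / 2.225 ≈ 22500 km².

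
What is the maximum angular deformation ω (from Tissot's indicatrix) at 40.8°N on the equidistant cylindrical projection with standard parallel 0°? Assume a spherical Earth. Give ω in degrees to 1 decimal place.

15.9°

In the plate carrée (x = Rλ, y = Rφ), meridians are true-scale (h = 1) and parallels are stretched by k = sec φ.
At 40.8°: h = 1.000, k = 1.321; principal scales a = 1.321, b = 1.000.
sin(ω/2) = (a − b)/(a + b) = 0.3210/2.321 = 0.1383, so ω = 2 arcsin(0.1383) ≈ 15.9°.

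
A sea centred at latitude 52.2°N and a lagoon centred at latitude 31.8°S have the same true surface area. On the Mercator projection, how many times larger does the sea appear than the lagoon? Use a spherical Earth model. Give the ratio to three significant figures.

Mercator is conformal with k = sec φ, so areal scale = k² = sec²φ.
At 52.2°: sec²(52.2°) = 1/0.6129² = 2.662.
At 31.8°: sec²(31.8°) = 1/0.8499² = 1.384.
Ratio = 2.662/1.384 = cos²(31.8°)/cos²(52.2°) ≈ 1.92.

1.92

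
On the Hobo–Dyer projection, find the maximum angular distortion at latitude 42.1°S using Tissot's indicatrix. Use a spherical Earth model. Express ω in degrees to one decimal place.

The Hobo–Dyer projection is cylindrical equal-area with φ₀ = 37.5°. Cylindrical equal-area (φ₀ = 37.5°): h = cos φ / cos 37.5° along meridians, k = cos 37.5° / cos φ along parallels; h·k = 1.
At 42.1°: h = 0.9352, k = 1.069; principal scales a = 1.069, b = 0.9352.
sin(ω/2) = (a − b)/(a + b) = 0.1340/2.004 = 0.06685, so ω = 2 arcsin(0.06685) ≈ 7.7°.

7.7°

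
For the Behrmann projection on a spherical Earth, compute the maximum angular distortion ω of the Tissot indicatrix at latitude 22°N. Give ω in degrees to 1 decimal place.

7.8°

Behrmann is a cylindrical equal-area projection with standard parallels at ±30°. Cylindrical equal-area (φ₀ = 30°): h = cos φ / cos 30° along meridians, k = cos 30° / cos φ along parallels; h·k = 1.
At 22°: h = 1.071, k = 0.9340; principal scales a = 1.071, b = 0.9340.
sin(ω/2) = (a − b)/(a + b) = 0.1366/2.005 = 0.06813, so ω = 2 arcsin(0.06813) ≈ 7.8°.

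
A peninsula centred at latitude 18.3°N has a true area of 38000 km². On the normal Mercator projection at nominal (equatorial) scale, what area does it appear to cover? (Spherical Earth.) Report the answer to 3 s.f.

Mercator is conformal, so the point scale is isotropic: h = k = sec φ = 1/cos φ.
Areal scale = k² = sec²φ = 1/cos²(18.3°) = 1/0.9494² = 1.109.
Apparent area = 38000 × 1.109 ≈ 42200 km².

42200 km²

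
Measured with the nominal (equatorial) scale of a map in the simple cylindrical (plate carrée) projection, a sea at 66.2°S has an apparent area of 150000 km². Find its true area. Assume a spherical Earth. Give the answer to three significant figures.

In the plate carrée (x = Rλ, y = Rφ), meridians are true-scale (h = 1) and parallels are stretched by k = sec φ.
Areal scale = h·k = 1 × sec φ; at 66.2°, h = 1.000, k = 2.478, so h·k = 2.478.
True area = apparent / (areal scale) = 150000 / 2.478 ≈ 60500 km².

60500 km²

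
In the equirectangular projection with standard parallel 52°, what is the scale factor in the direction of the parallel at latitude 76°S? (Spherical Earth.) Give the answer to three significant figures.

2.54

In the equirectangular projection with standard parallel φ₀ = 52° (x = Rλ cos φ₀, y = Rφ), meridians are true-scale (h = 1) and the parallel scale is k = cos φ₀ / cos φ.
k = cos 52° / cos 76° = 0.6157/0.2419 = 2.545.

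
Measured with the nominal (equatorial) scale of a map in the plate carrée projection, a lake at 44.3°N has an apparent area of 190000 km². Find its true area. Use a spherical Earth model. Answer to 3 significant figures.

136000 km²

Plate carrée maps x = Rλ, y = Rφ. The meridian scale is h = 1 and the parallel scale is k = 1/cos φ = sec φ.
Areal scale = h·k = 1 × sec φ; at 44.3°, h = 1.000, k = 1.397, so h·k = 1.397.
True area = apparent / (areal scale) = 190000 / 1.397 ≈ 136000 km².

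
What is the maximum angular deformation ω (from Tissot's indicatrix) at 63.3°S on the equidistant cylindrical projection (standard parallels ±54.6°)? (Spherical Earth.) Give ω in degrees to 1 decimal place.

14.5°

The equidistant cylindrical projection with φ₀ = 54.6° has h = 1 (meridians true) and k = cos φ₀ / cos φ along parallels.
At 63.3°: h = 1.000, k = 1.289; principal scales a = 1.289, b = 1.000.
sin(ω/2) = (a − b)/(a + b) = 0.2892/2.289 = 0.1263, so ω = 2 arcsin(0.1263) ≈ 14.5°.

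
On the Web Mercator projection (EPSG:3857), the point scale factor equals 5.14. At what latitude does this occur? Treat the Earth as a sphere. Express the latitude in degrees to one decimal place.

78.8°

Mercator scale is k = sec φ = 1/cos φ.
1/cos φ = 5.14  ⇒  cos φ = 0.1946  ⇒  φ = arccos(0.1946) ≈ 78.8°.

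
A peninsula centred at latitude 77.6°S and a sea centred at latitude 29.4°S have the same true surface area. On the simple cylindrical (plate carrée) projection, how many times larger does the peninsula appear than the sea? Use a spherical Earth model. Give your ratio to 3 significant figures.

4.06

In the plate carrée (x = Rλ, y = Rφ), meridians are true-scale (h = 1) and parallels are stretched by k = sec φ.
Areal scale at 77.6°: h·k = 1.000 × 4.657 = 4.657.
Areal scale at 29.4°: h·k = 1.000 × 1.148 = 1.148.
Ratio = 4.657/1.148 ≈ 4.06.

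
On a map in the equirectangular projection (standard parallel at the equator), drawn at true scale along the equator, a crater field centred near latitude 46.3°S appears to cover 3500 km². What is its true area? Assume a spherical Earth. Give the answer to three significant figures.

2420 km²

Plate carrée maps x = Rλ, y = Rφ. The meridian scale is h = 1 and the parallel scale is k = 1/cos φ = sec φ.
Areal scale = h·k = 1 × sec φ; at 46.3°, h = 1.000, k = 1.447, so h·k = 1.447.
True area = apparent / (areal scale) = 3500 / 1.447 ≈ 2420 km².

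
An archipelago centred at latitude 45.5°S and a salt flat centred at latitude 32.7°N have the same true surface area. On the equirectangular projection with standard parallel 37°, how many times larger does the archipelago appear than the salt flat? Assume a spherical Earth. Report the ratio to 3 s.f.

In the equirectangular projection with standard parallel φ₀ = 37° (x = Rλ cos φ₀, y = Rφ), meridians are true-scale (h = 1) and the parallel scale is k = cos φ₀ / cos φ.
Areal scale at 45.5°: h·k = 1.000 × 1.139 = 1.139.
Areal scale at 32.7°: h·k = 1.000 × 0.9490 = 0.9490.
Ratio = 1.139/0.9490 ≈ 1.20.

1.20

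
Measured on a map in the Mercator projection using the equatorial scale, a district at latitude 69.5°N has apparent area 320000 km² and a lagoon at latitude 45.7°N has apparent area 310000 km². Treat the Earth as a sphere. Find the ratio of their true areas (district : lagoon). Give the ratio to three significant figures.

Mercator's areal exaggeration is sec²φ; hence true area = (apparent area) · cos²φ.
True area of district: 320000 × cos²(69.5°) = 320000 × 0.1226 = 39250 km².
True area of lagoon: 310000 × cos²(45.7°) = 310000 × 0.4878 = 151200 km².
Ratio = 39250 / 151200 ≈ 0.260.

0.260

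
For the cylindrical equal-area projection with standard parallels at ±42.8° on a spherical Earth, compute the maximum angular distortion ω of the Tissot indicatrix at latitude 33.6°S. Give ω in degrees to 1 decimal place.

14.5°

For cylindrical equal-area with standard parallel φ₀, h = cos φ / cos φ₀ and k = cos φ₀ / cos φ, so h·k = 1.
At 33.6°: h = 1.135, k = 0.8809; principal scales a = 1.135, b = 0.8809.
sin(ω/2) = (a − b)/(a + b) = 0.2543/2.016 = 0.1261, so ω = 2 arcsin(0.1261) ≈ 14.5°.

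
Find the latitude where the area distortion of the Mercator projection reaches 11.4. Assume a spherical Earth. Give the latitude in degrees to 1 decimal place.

72.8°

Mercator areal scale is sec²φ.
sec²φ = 11.4  ⇒  cos²φ = 0.08772  ⇒  cos φ = 0.2962.
φ = arccos(0.2962) ≈ 72.8°.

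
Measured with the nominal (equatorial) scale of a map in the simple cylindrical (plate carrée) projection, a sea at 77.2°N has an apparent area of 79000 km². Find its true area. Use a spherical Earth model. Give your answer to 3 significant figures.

Plate carrée maps x = Rλ, y = Rφ. The meridian scale is h = 1 and the parallel scale is k = 1/cos φ = sec φ.
Areal scale = h·k = 1 × sec φ; at 77.2°, h = 1.000, k = 4.514, so h·k = 4.514.
True area = apparent / (areal scale) = 79000 / 4.514 ≈ 17500 km².

17500 km²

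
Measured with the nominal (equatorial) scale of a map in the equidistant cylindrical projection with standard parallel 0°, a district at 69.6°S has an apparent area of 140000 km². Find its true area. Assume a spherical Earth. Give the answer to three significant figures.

48800 km²

In the plate carrée (x = Rλ, y = Rφ), meridians are true-scale (h = 1) and parallels are stretched by k = sec φ.
Areal scale = h·k = 1 × sec φ; at 69.6°, h = 1.000, k = 2.869, so h·k = 2.869.
True area = apparent / (areal scale) = 140000 / 2.869 ≈ 48800 km².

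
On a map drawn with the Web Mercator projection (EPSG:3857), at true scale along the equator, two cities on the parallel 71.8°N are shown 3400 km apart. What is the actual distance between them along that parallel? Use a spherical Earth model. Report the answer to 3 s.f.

The Mercator projection is conformal; its linear scale factor is the same in every direction and equals sec φ = 1/cos φ.
Along the parallel at 71.8°, map distances are exaggerated by k = sec 71.8° = 3.202.
True distance = 3400 / 3.202 = 3400 × cos 71.8° ≈ 1060 km.

1060 km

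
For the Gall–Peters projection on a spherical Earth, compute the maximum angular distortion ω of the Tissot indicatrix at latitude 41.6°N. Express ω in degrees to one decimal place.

6.4°

The Gall–Peters projection is cylindrical equal-area with φ₀ = 45°. For cylindrical equal-area with standard parallel φ₀, h = cos φ / cos φ₀ and k = cos φ₀ / cos φ, so h·k = 1.
At 41.6°: h = 1.058, k = 0.9456; principal scales a = 1.058, b = 0.9456.
sin(ω/2) = (a − b)/(a + b) = 0.1120/2.003 = 0.05589, so ω = 2 arcsin(0.05589) ≈ 6.4°.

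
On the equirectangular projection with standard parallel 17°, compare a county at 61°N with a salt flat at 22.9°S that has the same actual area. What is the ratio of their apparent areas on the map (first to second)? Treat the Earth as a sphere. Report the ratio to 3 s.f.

1.90

The equidistant cylindrical projection with φ₀ = 17° has h = 1 (meridians true) and k = cos φ₀ / cos φ along parallels.
Areal scale at 61°: h·k = 1.000 × 1.973 = 1.973.
Areal scale at 22.9°: h·k = 1.000 × 1.038 = 1.038.
Ratio = 1.973/1.038 ≈ 1.90.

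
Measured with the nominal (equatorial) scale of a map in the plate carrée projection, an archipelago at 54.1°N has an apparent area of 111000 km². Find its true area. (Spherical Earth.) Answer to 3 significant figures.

Plate carrée maps x = Rλ, y = Rφ. The meridian scale is h = 1 and the parallel scale is k = 1/cos φ = sec φ.
Areal scale = h·k = 1 × sec φ; at 54.1°, h = 1.000, k = 1.705, so h·k = 1.705.
True area = apparent / (areal scale) = 111000 / 1.705 ≈ 65100 km².

65100 km²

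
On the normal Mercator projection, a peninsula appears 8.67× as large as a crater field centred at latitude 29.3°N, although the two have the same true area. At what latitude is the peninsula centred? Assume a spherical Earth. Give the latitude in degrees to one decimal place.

72.8°

On Mercator, (apparent₁)/(apparent₂) = sec²φ₁ / sec²φ₂ when true areas are equal.
cos²φ₂ / cos²φ₁ = 8.67  ⇒  cos φ₁ = cos 29.3° / √8.67 = 0.8721/2.944 = 0.2962.
φ₁ = arccos(0.2962) ≈ 72.8°.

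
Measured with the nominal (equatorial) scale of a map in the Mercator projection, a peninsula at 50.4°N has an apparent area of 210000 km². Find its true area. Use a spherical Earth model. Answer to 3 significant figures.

For Mercator, h = k = sec φ (a conformal cylindrical projection has a single point scale, 1/cos φ).
Areal scale = k² = sec²φ = 1/cos²(50.4°) = 1/0.6374² = 2.461.
True area = apparent / (areal scale) = 210000 / 2.461 ≈ 85300 km².

85300 km²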